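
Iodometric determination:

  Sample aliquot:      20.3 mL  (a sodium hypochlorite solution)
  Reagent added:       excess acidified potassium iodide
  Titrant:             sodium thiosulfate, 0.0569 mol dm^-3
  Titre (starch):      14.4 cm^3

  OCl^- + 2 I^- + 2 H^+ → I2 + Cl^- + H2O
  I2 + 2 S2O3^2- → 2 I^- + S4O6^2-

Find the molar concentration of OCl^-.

n(S2O3^2-) = 0.0144 × 0.0569 = 8.19 × 10^-4 mol
n(I2) = n(S2O3^2-)/2 = 4.10 × 10^-4 mol
n(OCl^-) in the aliquot = 4.10 × 10^-4 mol (1:1 ratio)
[OCl^-] = 4.10 × 10^-4 / 0.0203 = 0.0202 mol/L

0.0202 mol/L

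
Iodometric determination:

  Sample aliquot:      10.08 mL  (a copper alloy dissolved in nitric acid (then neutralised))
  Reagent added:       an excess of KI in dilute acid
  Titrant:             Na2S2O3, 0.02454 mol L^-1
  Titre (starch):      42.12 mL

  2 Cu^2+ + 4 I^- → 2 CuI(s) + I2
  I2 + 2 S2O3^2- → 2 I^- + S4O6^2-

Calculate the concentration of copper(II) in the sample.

n(S2O3^2-) = 0.04212 × 0.02454 = 1.034 × 10^-3 mol
n(I2) = n(S2O3^2-)/2 = 5.168 × 10^-4 mol
From the 2:1 ratio, n(Cu2+) in the aliquot = 2/1 × 5.168 × 10^-4 = 1.034 × 10^-3 mol
[Cu2+] = 1.034 × 10^-3 / 0.01008 = 0.1025 mol/L

0.1025 mol/L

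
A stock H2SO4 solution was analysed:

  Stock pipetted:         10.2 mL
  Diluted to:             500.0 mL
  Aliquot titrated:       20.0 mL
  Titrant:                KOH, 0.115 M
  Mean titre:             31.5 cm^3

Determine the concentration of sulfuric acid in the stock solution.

4.44 M

H2SO4 + 2 KOH → K2SO4 + 2 H2O
n(KOH) = 0.0315 × 0.115 = 3.62 × 10^-3 mol
From the 1:2 ratio, n(H2SO4) in the aliquot = 1/2 × 3.62 × 10^-3 = 1.81 × 10^-3 mol
[H2SO4]_dilute = 1.81 × 10^-3 / 0.0200 = 0.0906 mol/L
Dilution factor = 500.0 / 10.2 = 49.02
[H2SO4]_stock = 0.0906 × 49.02 = 4.44 mol/L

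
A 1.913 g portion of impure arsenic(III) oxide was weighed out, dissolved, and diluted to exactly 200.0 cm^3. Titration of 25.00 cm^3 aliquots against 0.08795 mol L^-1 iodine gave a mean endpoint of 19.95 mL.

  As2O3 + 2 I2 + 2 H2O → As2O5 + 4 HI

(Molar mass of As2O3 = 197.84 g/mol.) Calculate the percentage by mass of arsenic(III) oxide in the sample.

72.58 %

n(I2) per titration = 0.01995 × 0.08795 = 1.755 × 10^-3 mol
From the 1:2 ratio, n(As2O3) in each aliquot = 1/2 × 1.755 × 10^-3 = 8.773 × 10^-4 mol
n(As2O3) in the whole flask = 8.773 × 10^-4 × 200.0/25.00 = 7.018 × 10^-3 mol
mass of As2O3 = 7.018 × 10^-3 × 197.84 = 1.389 g
% As2O3 = 1.389 / 1.913 × 100 = 72.58 %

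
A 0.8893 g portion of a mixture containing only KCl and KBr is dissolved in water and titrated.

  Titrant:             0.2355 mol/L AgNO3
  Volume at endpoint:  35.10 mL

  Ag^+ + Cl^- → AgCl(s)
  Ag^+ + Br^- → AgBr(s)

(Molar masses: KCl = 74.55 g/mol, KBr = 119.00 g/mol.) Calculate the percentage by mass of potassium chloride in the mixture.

17.80 %

n(AgNO3) = 0.03510 × 0.2355 = 8.266 × 10^-3 mol
Let x = n(KCl), y = n(KBr).
Titrant: 1x + 1y = 8.266 × 10^-3;  mass: 74.55x + 119.00y = 0.8893
Solving, x = 2.123 × 10^-3 mol, y = 6.143 × 10^-3 mol
mass of KCl = 2.123 × 10^-3 × 74.55 = 0.1583 g
% KCl = 0.1583 / 0.8893 × 100 = 17.80 %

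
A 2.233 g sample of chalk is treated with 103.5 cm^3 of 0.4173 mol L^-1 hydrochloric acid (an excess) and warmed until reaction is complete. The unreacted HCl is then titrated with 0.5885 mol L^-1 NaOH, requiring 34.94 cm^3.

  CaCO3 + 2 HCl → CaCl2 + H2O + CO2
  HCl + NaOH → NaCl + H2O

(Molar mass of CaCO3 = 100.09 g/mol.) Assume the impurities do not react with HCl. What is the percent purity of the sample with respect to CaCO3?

n(HCl) added = 0.1035 × 0.4173 = 0.04319 mol
n(NaOH) used in back-titration = 0.03494 × 0.5885 = 0.02056 mol
n(HCl) left over = 0.02056 mol (1:1 ratio)
n(HCl) consumed by analyte = 0.04319 − 0.02056 = 0.02263 mol
From the 1:2 ratio, n(CaCO3) = 1/2 × 0.02263 = 0.01131 mol
mass of CaCO3 = 0.01131 × 100.09 = 1.132 g
% CaCO3 = 1.132 / 2.233 × 100 = 50.71 %

50.71 %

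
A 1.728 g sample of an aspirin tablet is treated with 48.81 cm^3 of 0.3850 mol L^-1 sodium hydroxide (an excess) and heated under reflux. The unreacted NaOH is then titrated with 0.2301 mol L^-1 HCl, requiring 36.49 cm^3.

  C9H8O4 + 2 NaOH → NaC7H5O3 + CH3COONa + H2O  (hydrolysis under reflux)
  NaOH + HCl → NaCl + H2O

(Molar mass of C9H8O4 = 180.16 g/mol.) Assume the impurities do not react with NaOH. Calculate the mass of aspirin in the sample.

0.9364 g

n(NaOH) added = 0.04881 × 0.3850 = 0.01879 mol
n(HCl) used in back-titration = 0.03649 × 0.2301 = 8.396 × 10^-3 mol
n(NaOH) left over = 8.396 × 10^-3 mol (1:1 ratio)
n(NaOH) consumed by analyte = 0.01879 − 8.396 × 10^-3 = 0.01040 mol
From the 1:2 ratio, n(C9H8O4) = 1/2 × 0.01040 = 5.198 × 10^-3 mol
mass of C9H8O4 = 5.198 × 10^-3 × 180.16 = 0.9364 g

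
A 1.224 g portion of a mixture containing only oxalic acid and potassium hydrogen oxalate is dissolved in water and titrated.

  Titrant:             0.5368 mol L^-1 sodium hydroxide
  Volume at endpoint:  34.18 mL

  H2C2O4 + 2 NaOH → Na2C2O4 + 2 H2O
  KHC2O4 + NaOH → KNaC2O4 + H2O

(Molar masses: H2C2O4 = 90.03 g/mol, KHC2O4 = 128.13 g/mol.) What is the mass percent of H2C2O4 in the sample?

49.86 %

n(NaOH) = 0.03418 × 0.5368 = 0.01835 mol
Let x = n(H2C2O4), y = n(KHC2O4).
Titrant: 2x + 1y = 0.01835;  mass: 90.03x + 128.13y = 1.224
Solving, x = 6.779 × 10^-3 mol, y = 4.789 × 10^-3 mol
mass of H2C2O4 = 6.779 × 10^-3 × 90.03 = 0.6103 g
% H2C2O4 = 0.6103 / 1.224 × 100 = 49.86 %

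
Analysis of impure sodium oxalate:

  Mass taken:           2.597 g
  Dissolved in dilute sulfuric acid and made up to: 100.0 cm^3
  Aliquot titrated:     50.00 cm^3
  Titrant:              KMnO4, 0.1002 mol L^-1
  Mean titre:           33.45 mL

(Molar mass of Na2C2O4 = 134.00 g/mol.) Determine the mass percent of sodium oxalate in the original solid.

2 MnO4^- + 5 C2O4^2- + 16 H^+ → 2 Mn^2+ + 10 CO2 + 8 H2O
n(KMnO4) per titration = 0.03345 × 0.1002 = 3.352 × 10^-3 mol
From the 5:2 ratio, n(Na2C2O4) in each aliquot = 5/2 × 3.352 × 10^-3 = 8.379 × 10^-3 mol
n(Na2C2O4) in the whole flask = 8.379 × 10^-3 × 100.0/50.00 = 0.01676 mol
mass of Na2C2O4 = 0.01676 × 134.00 = 2.246 g
% Na2C2O4 = 2.246 / 2.597 × 100 = 86.47 %

86.47 %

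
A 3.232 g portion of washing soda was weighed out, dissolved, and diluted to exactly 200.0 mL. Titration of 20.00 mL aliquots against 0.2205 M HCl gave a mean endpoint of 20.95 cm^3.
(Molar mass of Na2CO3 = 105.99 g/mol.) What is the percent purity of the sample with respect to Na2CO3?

Na2CO3 + 2 HCl → 2 NaCl + H2O + CO2
n(HCl) per titration = 0.02095 × 0.2205 = 4.619 × 10^-3 mol
From the 1:2 ratio, n(Na2CO3) in each aliquot = 1/2 × 4.619 × 10^-3 = 2.310 × 10^-3 mol
n(Na2CO3) in the whole flask = 2.310 × 10^-3 × 200.0/20.00 = 0.02310 mol
mass of Na2CO3 = 0.02310 × 105.99 = 2.448 g
% Na2CO3 = 2.448 / 3.232 × 100 = 75.75 %

75.75 %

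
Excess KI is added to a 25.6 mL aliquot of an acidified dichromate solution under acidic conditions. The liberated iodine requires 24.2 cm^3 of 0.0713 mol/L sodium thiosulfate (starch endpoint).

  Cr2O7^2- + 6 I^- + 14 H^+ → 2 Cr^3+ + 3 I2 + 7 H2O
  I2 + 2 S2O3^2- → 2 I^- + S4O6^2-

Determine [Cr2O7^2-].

0.0112 mol/L

n(S2O3^2-) = 0.0242 × 0.0713 = 1.73 × 10^-3 mol
n(I2) = n(S2O3^2-)/2 = 8.63 × 10^-4 mol
From the 1:3 ratio, n(Cr2O7^2-) in the aliquot = 1/3 × 8.63 × 10^-4 = 2.88 × 10^-4 mol
[Cr2O7^2-] = 2.88 × 10^-4 / 0.0256 = 0.0112 mol/L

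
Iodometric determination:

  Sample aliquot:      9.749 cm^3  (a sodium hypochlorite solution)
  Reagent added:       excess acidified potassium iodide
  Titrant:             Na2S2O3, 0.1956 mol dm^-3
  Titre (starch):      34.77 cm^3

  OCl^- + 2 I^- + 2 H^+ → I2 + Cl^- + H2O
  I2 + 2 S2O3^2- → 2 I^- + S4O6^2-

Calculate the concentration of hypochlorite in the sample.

n(S2O3^2-) = 0.03477 × 0.1956 = 6.801 × 10^-3 mol
n(I2) = n(S2O3^2-)/2 = 3.401 × 10^-3 mol
n(OCl^-) in the aliquot = 3.401 × 10^-3 mol (1:1 ratio)
[OCl^-] = 3.401 × 10^-3 / 0.009749 = 0.3488 mol/L

0.3488 mol/L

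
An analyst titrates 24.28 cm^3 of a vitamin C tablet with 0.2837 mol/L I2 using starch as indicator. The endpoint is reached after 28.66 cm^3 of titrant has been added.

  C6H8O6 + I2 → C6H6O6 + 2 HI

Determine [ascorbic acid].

0.3349 mol/L

n(I2) = 0.02866 L × 0.2837 mol/L = 8.131 × 10^-3 mol
n(C6H8O6) = 8.131 × 10^-3 mol (1:1 mole ratio)
[C6H8O6] = 8.131 × 10^-3 mol / 0.02428 L = 0.3349 mol/L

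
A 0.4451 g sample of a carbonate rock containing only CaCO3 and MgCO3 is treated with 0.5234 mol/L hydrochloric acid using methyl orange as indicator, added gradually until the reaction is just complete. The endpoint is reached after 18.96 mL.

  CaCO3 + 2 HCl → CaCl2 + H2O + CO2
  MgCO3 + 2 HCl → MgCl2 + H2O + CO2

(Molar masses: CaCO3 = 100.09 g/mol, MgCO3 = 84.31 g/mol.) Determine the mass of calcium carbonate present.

0.1698 g

n(HCl) = 0.01896 × 0.5234 = 9.924 × 10^-3 mol
Let x = n(CaCO3), y = n(MgCO3).
Titrant: 2x + 2y = 9.924 × 10^-3;  mass: 100.09x + 84.31y = 0.4451
Solving, x = 1.696 × 10^-3 mol, y = 3.266 × 10^-3 mol
mass of CaCO3 = 1.696 × 10^-3 × 100.09 = 0.1698 g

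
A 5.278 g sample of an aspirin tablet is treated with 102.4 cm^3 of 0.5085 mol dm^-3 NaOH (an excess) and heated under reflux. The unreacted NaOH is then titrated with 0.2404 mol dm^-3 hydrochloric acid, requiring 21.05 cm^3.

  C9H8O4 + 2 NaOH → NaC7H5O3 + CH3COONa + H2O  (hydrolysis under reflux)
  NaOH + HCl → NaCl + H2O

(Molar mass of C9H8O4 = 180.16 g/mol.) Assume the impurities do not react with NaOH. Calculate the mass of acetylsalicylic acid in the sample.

n(NaOH) added = 0.1024 × 0.5085 = 0.05207 mol
n(HCl) used in back-titration = 0.02105 × 0.2404 = 5.060 × 10^-3 mol
n(NaOH) left over = 5.060 × 10^-3 mol (1:1 ratio)
n(NaOH) consumed by analyte = 0.05207 − 5.060 × 10^-3 = 0.04701 mol
From the 1:2 ratio, n(C9H8O4) = 1/2 × 0.04701 = 0.02350 mol
mass of C9H8O4 = 0.02350 × 180.16 = 4.235 g

4.235 g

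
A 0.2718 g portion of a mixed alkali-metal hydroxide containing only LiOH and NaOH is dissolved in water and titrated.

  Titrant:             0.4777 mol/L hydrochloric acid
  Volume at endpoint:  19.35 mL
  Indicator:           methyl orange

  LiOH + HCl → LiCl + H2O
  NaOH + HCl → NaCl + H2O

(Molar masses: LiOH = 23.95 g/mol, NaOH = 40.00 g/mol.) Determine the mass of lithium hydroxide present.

0.1461 g

n(HCl) = 0.01935 × 0.4777 = 9.243 × 10^-3 mol
Let x = n(LiOH), y = n(NaOH).
Titrant: 1x + 1y = 9.243 × 10^-3;  mass: 23.95x + 40.00y = 0.2718
Solving, x = 6.102 × 10^-3 mol, y = 3.141 × 10^-3 mol
mass of LiOH = 6.102 × 10^-3 × 23.95 = 0.1461 g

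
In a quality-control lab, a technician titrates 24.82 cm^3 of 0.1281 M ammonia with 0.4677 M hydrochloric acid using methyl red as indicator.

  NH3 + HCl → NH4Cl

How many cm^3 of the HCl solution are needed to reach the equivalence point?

n(NH3) = 0.02482 L × 0.1281 mol/L = 3.179 × 10^-3 mol
n(HCl) = 3.179 × 10^-3 mol (1:1 stoichiometry)
V(HCl) = 3.179 × 10^-3 mol / 0.4677 mol/L = 0.006798 L = 6.798 mL

6.798 mL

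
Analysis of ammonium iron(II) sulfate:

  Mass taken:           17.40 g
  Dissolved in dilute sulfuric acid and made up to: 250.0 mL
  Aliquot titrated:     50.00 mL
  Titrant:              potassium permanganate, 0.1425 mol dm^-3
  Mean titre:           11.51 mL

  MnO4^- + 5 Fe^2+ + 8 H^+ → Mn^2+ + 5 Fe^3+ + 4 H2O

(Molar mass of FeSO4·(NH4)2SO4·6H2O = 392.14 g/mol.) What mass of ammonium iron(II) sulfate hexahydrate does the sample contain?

16.08 g

n(KMnO4) per titration = 0.01151 × 0.1425 = 1.640 × 10^-3 mol
From the 5:1 ratio, n(FeSO4·(NH4)2SO4·6H2O) in each aliquot = 5/1 × 1.640 × 10^-3 = 8.201 × 10^-3 mol
n(FeSO4·(NH4)2SO4·6H2O) in the whole flask = 8.201 × 10^-3 × 250.0/50.00 = 0.04100 mol
mass of FeSO4·(NH4)2SO4·6H2O = 0.04100 × 392.14 = 16.08 g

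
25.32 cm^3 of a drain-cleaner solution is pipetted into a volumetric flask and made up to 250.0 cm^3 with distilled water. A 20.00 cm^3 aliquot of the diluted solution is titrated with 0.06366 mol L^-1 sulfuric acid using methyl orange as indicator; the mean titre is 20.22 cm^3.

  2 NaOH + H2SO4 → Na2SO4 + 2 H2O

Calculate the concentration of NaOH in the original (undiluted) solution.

n(H2SO4) = 0.02022 × 0.06366 = 1.287 × 10^-3 mol
From the 2:1 ratio, n(NaOH) in the aliquot = 2/1 × 1.287 × 10^-3 = 2.574 × 10^-3 mol
[NaOH]_dilute = 2.574 × 10^-3 / 0.02000 = 0.1287 mol/L
Dilution factor = 250.0 / 25.32 = 9.874
[NaOH]_stock = 0.1287 × 9.874 = 1.271 mol/L

1.271 mol/L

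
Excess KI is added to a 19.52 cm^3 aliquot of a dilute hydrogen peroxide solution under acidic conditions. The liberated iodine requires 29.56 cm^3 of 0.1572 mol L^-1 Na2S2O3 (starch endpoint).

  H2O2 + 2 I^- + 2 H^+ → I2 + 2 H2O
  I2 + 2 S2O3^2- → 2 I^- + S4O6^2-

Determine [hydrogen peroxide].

0.1190 mol/L

n(S2O3^2-) = 0.02956 × 0.1572 = 4.647 × 10^-3 mol
n(I2) = n(S2O3^2-)/2 = 2.323 × 10^-3 mol
n(H2O2) in the aliquot = 2.323 × 10^-3 mol (1:1 ratio)
[H2O2] = 2.323 × 10^-3 / 0.01952 = 0.1190 mol/L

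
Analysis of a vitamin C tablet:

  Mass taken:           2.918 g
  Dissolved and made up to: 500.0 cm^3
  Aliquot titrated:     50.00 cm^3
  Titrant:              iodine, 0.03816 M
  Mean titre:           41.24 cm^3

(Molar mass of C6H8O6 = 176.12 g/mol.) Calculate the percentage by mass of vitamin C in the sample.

C6H8O6 + I2 → C6H6O6 + 2 HI
n(I2) per titration = 0.04124 × 0.03816 = 1.574 × 10^-3 mol
n(C6H8O6) in each aliquot = 1.574 × 10^-3 mol (1:1 ratio)
n(C6H8O6) in the whole flask = 1.574 × 10^-3 × 500.0/50.00 = 0.01574 mol
mass of C6H8O6 = 0.01574 × 176.12 = 2.772 g
% C6H8O6 = 2.772 / 2.918 × 100 = 94.98 %

94.98 %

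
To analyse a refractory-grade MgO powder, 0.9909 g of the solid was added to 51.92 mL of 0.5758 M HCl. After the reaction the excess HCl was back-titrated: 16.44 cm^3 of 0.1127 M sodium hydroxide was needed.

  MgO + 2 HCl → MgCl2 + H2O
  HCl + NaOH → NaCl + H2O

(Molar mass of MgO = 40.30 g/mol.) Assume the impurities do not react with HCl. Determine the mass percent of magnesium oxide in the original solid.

n(HCl) added = 0.05192 × 0.5758 = 0.02990 mol
n(NaOH) used in back-titration = 0.01644 × 0.1127 = 1.853 × 10^-3 mol
n(HCl) left over = 1.853 × 10^-3 mol (1:1 ratio)
n(HCl) consumed by analyte = 0.02990 − 1.853 × 10^-3 = 0.02804 mol
From the 1:2 ratio, n(MgO) = 1/2 × 0.02804 = 0.01402 mol
mass of MgO = 0.01402 × 40.30 = 0.5651 g
% MgO = 0.5651 / 0.9909 × 100 = 57.03 %

57.03 %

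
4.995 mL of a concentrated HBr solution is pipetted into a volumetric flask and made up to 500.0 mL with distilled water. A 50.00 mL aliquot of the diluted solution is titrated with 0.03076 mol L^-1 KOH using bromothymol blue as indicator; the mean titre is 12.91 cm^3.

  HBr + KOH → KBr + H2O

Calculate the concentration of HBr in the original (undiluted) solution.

0.7950 mol/L

n(KOH) = 0.01291 × 0.03076 = 3.971 × 10^-4 mol
n(HBr) in the aliquot = 3.971 × 10^-4 mol (1:1 ratio)
[HBr]_dilute = 3.971 × 10^-4 / 0.05000 = 0.007942 mol/L
Dilution factor = 500.0 / 4.995 = 100.1
[HBr]_stock = 0.007942 × 100.1 = 0.7950 mol/L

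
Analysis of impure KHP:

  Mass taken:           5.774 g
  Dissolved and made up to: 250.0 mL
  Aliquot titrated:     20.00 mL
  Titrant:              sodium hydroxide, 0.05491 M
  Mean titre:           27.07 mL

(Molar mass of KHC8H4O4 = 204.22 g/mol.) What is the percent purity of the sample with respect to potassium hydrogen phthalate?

65.72 %

KHC8H4O4 + NaOH → KNaC8H4O4 + H2O
n(NaOH) per titration = 0.02707 × 0.05491 = 1.486 × 10^-3 mol
n(KHC8H4O4) in each aliquot = 1.486 × 10^-3 mol (1:1 ratio)
n(KHC8H4O4) in the whole flask = 1.486 × 10^-3 × 250.0/20.00 = 0.01858 mol
mass of KHC8H4O4 = 0.01858 × 204.22 = 3.794 g
% KHC8H4O4 = 3.794 / 5.774 × 100 = 65.72 %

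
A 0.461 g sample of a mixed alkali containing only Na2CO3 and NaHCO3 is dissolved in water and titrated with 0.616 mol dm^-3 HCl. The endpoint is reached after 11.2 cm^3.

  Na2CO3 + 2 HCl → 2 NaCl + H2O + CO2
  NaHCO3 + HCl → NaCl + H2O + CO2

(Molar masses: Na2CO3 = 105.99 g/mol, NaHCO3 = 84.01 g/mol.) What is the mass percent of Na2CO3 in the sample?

44.0 %

n(HCl) = 0.0112 × 0.616 = 6.90 × 10^-3 mol
Let x = n(Na2CO3), y = n(NaHCO3).
Titrant: 2x + 1y = 6.90 × 10^-3;  mass: 105.99x + 84.01y = 0.461
Solving, x = 1.91 × 10^-3 mol, y = 3.08 × 10^-3 mol
mass of Na2CO3 = 1.91 × 10^-3 × 105.99 = 0.203 g
% Na2CO3 = 0.203 / 0.461 × 100 = 44.0 %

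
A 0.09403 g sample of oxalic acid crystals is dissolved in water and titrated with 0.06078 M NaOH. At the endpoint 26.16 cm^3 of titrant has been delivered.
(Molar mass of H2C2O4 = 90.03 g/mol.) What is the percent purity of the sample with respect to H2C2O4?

H2C2O4 + 2 NaOH → Na2C2O4 + 2 H2O
n(NaOH) = 0.02616 L × 0.06078 mol/L = 1.590 × 10^-3 mol
From the 1:2 ratio, n(H2C2O4) = 1/2 × 1.590 × 10^-3 = 7.950 × 10^-4 mol
mass of H2C2O4 = 7.950 × 10^-4 × 90.03 g/mol = 0.07157 g
% H2C2O4 = 0.07157 / 0.09403 × 100 = 76.12 %

76.12 %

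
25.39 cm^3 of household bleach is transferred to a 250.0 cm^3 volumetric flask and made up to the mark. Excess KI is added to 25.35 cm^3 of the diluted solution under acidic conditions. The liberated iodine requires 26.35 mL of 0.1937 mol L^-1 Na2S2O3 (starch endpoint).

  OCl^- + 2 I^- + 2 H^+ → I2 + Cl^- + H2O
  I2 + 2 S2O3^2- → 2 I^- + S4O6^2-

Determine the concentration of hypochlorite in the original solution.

0.9912 mol/L

n(S2O3^2-) = 0.02635 × 0.1937 = 5.104 × 10^-3 mol
n(I2) = n(S2O3^2-)/2 = 2.552 × 10^-3 mol
n(OCl^-) in the aliquot = 2.552 × 10^-3 mol (1:1 ratio)
[OCl^-]_dilute = 2.552 × 10^-3 / 0.02535 = 0.1007 mol/L
[OCl^-]_original = 0.1007 × 250.0/25.39 = 0.9912 mol/L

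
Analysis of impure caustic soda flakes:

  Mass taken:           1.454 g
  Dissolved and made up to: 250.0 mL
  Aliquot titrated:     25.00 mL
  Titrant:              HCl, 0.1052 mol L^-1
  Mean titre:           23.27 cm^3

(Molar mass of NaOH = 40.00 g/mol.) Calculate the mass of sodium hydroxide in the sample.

0.9792 g

NaOH + HCl → NaCl + H2O
n(HCl) per titration = 0.02327 × 0.1052 = 2.448 × 10^-3 mol
n(NaOH) in each aliquot = 2.448 × 10^-3 mol (1:1 ratio)
n(NaOH) in the whole flask = 2.448 × 10^-3 × 250.0/25.00 = 0.02448 mol
mass of NaOH = 0.02448 × 40.00 = 0.9792 g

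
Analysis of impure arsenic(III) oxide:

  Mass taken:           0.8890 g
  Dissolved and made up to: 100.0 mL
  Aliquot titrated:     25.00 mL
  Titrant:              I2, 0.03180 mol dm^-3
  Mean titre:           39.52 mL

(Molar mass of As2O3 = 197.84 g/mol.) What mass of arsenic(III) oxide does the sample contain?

As2O3 + 2 I2 + 2 H2O → As2O5 + 4 HI
n(I2) per titration = 0.03952 × 0.03180 = 1.257 × 10^-3 mol
From the 1:2 ratio, n(As2O3) in each aliquot = 1/2 × 1.257 × 10^-3 = 6.284 × 10^-4 mol
n(As2O3) in the whole flask = 6.284 × 10^-4 × 100.0/25.00 = 2.513 × 10^-3 mol
mass of As2O3 = 2.513 × 10^-3 × 197.84 = 0.4973 g

0.4973 g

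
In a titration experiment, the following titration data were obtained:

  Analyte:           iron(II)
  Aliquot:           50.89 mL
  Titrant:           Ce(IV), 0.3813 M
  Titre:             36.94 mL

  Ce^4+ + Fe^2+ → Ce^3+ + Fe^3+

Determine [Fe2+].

0.2768 M

n(Ce4+) = 0.03694 L × 0.3813 mol/L = 0.01409 mol
n(Fe2+) = 0.01409 mol (1:1 mole ratio)
[Fe2+] = 0.01409 mol / 0.05089 L = 0.2768 mol/L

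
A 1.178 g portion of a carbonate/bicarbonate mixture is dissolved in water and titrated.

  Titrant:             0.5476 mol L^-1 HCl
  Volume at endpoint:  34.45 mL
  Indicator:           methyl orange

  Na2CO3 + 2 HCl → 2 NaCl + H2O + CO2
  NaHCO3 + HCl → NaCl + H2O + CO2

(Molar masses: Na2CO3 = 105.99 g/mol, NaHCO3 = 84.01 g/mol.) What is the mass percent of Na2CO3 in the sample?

n(HCl) = 0.03445 × 0.5476 = 0.01886 mol
Let x = n(Na2CO3), y = n(NaHCO3).
Titrant: 2x + 1y = 0.01886;  mass: 105.99x + 84.01y = 1.178
Solving, x = 6.559 × 10^-3 mol, y = 5.748 × 10^-3 mol
mass of Na2CO3 = 6.559 × 10^-3 × 105.99 = 0.6952 g
% Na2CO3 = 0.6952 / 1.178 × 100 = 59.01 %

59.01 %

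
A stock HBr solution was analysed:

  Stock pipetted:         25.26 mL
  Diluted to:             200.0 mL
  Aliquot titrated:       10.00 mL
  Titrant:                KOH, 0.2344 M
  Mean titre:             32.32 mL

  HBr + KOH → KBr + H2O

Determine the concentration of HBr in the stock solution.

5.998 M

n(KOH) = 0.03232 × 0.2344 = 7.576 × 10^-3 mol
n(HBr) in the aliquot = 7.576 × 10^-3 mol (1:1 ratio)
[HBr]_dilute = 7.576 × 10^-3 / 0.01000 = 0.7576 mol/L
Dilution factor = 200.0 / 25.26 = 7.918
[HBr]_stock = 0.7576 × 7.918 = 5.998 mol/L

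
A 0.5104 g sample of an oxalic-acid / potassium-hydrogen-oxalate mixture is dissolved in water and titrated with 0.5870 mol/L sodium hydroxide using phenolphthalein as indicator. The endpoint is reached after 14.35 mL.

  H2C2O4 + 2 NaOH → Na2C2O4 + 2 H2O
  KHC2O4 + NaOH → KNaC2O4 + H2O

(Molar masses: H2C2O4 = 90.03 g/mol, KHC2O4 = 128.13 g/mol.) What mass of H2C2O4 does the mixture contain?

0.3081 g

n(NaOH) = 0.01435 × 0.5870 = 8.423 × 10^-3 mol
Let x = n(H2C2O4), y = n(KHC2O4).
Titrant: 2x + 1y = 8.423 × 10^-3;  mass: 90.03x + 128.13y = 0.5104
Solving, x = 3.422 × 10^-3 mol, y = 1.579 × 10^-3 mol
mass of H2C2O4 = 3.422 × 10^-3 × 90.03 = 0.3081 g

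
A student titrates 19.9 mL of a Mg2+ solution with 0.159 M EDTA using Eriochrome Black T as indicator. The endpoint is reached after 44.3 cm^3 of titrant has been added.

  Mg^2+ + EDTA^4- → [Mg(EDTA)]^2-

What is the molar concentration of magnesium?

0.354 M

n(EDTA) = 0.0443 L × 0.159 mol/L = 7.04 × 10^-3 mol
n(Mg2+) = 7.04 × 10^-3 mol (1:1 mole ratio)
[Mg2+] = 7.04 × 10^-3 mol / 0.0199 L = 0.354 mol/L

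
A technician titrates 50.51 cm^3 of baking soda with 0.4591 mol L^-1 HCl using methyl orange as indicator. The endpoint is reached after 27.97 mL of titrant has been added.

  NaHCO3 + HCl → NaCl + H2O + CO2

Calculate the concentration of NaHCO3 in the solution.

0.2542 mol/L

n(HCl) = 0.02797 L × 0.4591 mol/L = 0.01284 mol
n(NaHCO3) = 0.01284 mol (1:1 mole ratio)
[NaHCO3] = 0.01284 mol / 0.05051 L = 0.2542 mol/L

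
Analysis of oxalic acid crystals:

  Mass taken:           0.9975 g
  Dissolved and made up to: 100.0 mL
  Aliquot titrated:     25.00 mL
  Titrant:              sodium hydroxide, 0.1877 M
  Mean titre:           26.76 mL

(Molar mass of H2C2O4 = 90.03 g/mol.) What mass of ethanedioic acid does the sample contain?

H2C2O4 + 2 NaOH → Na2C2O4 + 2 H2O
n(NaOH) per titration = 0.02676 × 0.1877 = 5.023 × 10^-3 mol
From the 1:2 ratio, n(H2C2O4) in each aliquot = 1/2 × 5.023 × 10^-3 = 2.511 × 10^-3 mol
n(H2C2O4) in the whole flask = 2.511 × 10^-3 × 100.0/25.00 = 0.01005 mol
mass of H2C2O4 = 0.01005 × 90.03 = 0.9044 g

0.9044 g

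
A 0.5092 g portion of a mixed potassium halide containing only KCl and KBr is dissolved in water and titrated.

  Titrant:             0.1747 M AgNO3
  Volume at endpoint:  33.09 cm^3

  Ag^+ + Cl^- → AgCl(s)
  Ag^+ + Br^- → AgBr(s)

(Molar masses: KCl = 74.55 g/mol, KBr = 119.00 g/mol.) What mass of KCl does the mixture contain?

0.2997 g

n(AgNO3) = 0.03309 × 0.1747 = 5.781 × 10^-3 mol
Let x = n(KCl), y = n(KBr).
Titrant: 1x + 1y = 5.781 × 10^-3;  mass: 74.55x + 119.00y = 0.5092
Solving, x = 4.021 × 10^-3 mol, y = 1.760 × 10^-3 mol
mass of KCl = 4.021 × 10^-3 × 74.55 = 0.2997 g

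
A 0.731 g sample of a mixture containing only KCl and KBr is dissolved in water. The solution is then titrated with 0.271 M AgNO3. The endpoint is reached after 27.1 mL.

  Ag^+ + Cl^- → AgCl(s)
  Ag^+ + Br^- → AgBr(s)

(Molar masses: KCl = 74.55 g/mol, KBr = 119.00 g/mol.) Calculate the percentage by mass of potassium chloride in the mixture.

n(AgNO3) = 0.0271 × 0.271 = 7.34 × 10^-3 mol
Let x = n(KCl), y = n(KBr).
Titrant: 1x + 1y = 7.34 × 10^-3;  mass: 74.55x + 119.00y = 0.731
Solving, x = 3.22 × 10^-3 mol, y = 4.13 × 10^-3 mol
mass of KCl = 3.22 × 10^-3 × 74.55 = 0.240 g
% KCl = 0.240 / 0.731 × 100 = 32.8 %

32.8 %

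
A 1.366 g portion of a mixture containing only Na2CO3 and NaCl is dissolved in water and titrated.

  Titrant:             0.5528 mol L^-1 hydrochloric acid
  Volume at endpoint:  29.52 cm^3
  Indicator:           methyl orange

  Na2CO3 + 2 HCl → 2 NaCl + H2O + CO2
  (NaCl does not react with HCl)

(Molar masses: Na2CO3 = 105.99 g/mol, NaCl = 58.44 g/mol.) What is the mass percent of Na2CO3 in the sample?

63.31 %

n(HCl) = 0.02952 × 0.5528 = 0.01632 mol
Let x = n(Na2CO3), y = n(NaCl).
Titrant: 2x = 0.01632;  mass: 105.99x + 58.44y = 1.366
Solving, x = 8.159 × 10^-3 mol, y = 8.576 × 10^-3 mol
mass of Na2CO3 = 8.159 × 10^-3 × 105.99 = 0.8648 g
% Na2CO3 = 0.8648 / 1.366 × 100 = 63.31 %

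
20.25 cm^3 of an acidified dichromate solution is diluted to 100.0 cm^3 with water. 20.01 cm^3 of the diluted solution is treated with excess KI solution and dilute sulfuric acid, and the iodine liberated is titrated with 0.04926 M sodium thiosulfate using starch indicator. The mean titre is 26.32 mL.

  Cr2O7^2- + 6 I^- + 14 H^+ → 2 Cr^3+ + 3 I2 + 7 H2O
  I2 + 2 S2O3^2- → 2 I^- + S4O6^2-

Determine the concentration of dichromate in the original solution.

0.05333 M

n(S2O3^2-) = 0.02632 × 0.04926 = 1.297 × 10^-3 mol
n(I2) = n(S2O3^2-)/2 = 6.483 × 10^-4 mol
From the 1:3 ratio, n(Cr2O7^2-) in the aliquot = 1/3 × 6.483 × 10^-4 = 2.161 × 10^-4 mol
[Cr2O7^2-]_dilute = 2.161 × 10^-4 / 0.02001 = 0.01080 mol/L
[Cr2O7^2-]_original = 0.01080 × 100.0/20.25 = 0.05333 mol/L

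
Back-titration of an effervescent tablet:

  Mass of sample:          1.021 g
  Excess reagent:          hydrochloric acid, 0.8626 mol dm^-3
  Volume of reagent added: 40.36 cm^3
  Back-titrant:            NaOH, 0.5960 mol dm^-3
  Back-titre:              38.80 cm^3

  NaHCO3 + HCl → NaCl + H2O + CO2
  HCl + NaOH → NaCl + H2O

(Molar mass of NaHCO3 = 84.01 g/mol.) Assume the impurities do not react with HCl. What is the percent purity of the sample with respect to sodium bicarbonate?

n(HCl) added = 0.04036 × 0.8626 = 0.03481 mol
n(NaOH) used in back-titration = 0.03880 × 0.5960 = 0.02312 mol
n(HCl) left over = 0.02312 mol (1:1 ratio)
n(HCl) consumed by analyte = 0.03481 − 0.02312 = 0.01169 mol
n(NaHCO3) = 0.01169 mol (1:1 ratio)
mass of NaHCO3 = 0.01169 × 84.01 = 0.9821 g
% NaHCO3 = 0.9821 / 1.021 × 100 = 96.19 %

96.19 %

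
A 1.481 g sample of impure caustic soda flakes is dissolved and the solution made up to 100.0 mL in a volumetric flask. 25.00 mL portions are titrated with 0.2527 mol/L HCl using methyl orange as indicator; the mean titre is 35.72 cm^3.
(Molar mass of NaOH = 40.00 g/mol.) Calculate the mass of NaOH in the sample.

NaOH + HCl → NaCl + H2O
n(HCl) per titration = 0.03572 × 0.2527 = 9.026 × 10^-3 mol
n(NaOH) in each aliquot = 9.026 × 10^-3 mol (1:1 ratio)
n(NaOH) in the whole flask = 9.026 × 10^-3 × 100.0/25.00 = 0.03611 mol
mass of NaOH = 0.03611 × 40.00 = 1.444 g

1.444 g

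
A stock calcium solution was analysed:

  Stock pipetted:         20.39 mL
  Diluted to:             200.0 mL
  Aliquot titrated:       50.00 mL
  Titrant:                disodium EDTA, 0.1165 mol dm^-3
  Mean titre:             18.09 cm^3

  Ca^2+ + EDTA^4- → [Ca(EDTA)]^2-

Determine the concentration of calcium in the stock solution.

n(EDTA) = 0.01809 × 0.1165 = 2.107 × 10^-3 mol
n(Ca2+) in the aliquot = 2.107 × 10^-3 mol (1:1 ratio)
[Ca2+]_dilute = 2.107 × 10^-3 / 0.05000 = 0.04215 mol/L
Dilution factor = 200.0 / 20.39 = 9.809
[Ca2+]_stock = 0.04215 × 9.809 = 0.4134 mol/L

0.4134 mol/L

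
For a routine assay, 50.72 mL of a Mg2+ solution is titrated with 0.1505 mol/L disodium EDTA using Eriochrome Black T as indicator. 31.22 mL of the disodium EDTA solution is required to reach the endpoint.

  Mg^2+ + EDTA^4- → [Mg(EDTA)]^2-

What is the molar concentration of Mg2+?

n(EDTA) = 0.03122 L × 0.1505 mol/L = 4.699 × 10^-3 mol
n(Mg2+) = 4.699 × 10^-3 mol (1:1 mole ratio)
[Mg2+] = 4.699 × 10^-3 mol / 0.05072 L = 0.09264 mol/L

0.09264 mol/L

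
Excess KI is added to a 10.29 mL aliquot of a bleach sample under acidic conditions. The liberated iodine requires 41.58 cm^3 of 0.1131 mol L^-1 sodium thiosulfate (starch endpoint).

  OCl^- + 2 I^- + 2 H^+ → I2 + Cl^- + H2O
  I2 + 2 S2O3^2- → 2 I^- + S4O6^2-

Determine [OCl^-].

0.2285 mol/L

n(S2O3^2-) = 0.04158 × 0.1131 = 4.703 × 10^-3 mol
n(I2) = n(S2O3^2-)/2 = 2.351 × 10^-3 mol
n(OCl^-) in the aliquot = 2.351 × 10^-3 mol (1:1 ratio)
[OCl^-] = 2.351 × 10^-3 / 0.01029 = 0.2285 mol/L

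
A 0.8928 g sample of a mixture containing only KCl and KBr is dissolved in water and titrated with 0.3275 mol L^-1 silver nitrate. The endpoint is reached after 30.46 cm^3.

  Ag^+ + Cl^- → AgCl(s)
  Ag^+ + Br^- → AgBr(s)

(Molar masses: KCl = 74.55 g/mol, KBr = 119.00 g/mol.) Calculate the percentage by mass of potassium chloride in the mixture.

55.29 %

n(AgNO3) = 0.03046 × 0.3275 = 9.976 × 10^-3 mol
Let x = n(KCl), y = n(KBr).
Titrant: 1x + 1y = 9.976 × 10^-3;  mass: 74.55x + 119.00y = 0.8928
Solving, x = 6.621 × 10^-3 mol, y = 3.355 × 10^-3 mol
mass of KCl = 6.621 × 10^-3 × 74.55 = 0.4936 g
% KCl = 0.4936 / 0.8928 × 100 = 55.29 %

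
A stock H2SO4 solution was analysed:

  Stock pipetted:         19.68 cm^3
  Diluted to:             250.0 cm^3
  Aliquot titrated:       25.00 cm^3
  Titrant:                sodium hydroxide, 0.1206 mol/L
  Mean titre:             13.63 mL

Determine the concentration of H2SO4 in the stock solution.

0.4176 mol/L

H2SO4 + 2 NaOH → Na2SO4 + 2 H2O
n(NaOH) = 0.01363 × 0.1206 = 1.644 × 10^-3 mol
From the 1:2 ratio, n(H2SO4) in the aliquot = 1/2 × 1.644 × 10^-3 = 8.219 × 10^-4 mol
[H2SO4]_dilute = 8.219 × 10^-4 / 0.02500 = 0.03288 mol/L
Dilution factor = 250.0 / 19.68 = 12.70
[H2SO4]_stock = 0.03288 × 12.70 = 0.4176 mol/L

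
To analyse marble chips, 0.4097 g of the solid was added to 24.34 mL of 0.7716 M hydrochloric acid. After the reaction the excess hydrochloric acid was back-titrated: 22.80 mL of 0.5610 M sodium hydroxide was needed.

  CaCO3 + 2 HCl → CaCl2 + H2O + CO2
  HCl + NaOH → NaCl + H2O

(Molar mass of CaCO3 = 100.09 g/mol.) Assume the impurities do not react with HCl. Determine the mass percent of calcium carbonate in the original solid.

n(HCl) added = 0.02434 × 0.7716 = 0.01878 mol
n(NaOH) used in back-titration = 0.02280 × 0.5610 = 0.01279 mol
n(HCl) left over = 0.01279 mol (1:1 ratio)
n(HCl) consumed by analyte = 0.01878 − 0.01279 = 5.990 × 10^-3 mol
From the 1:2 ratio, n(CaCO3) = 1/2 × 5.990 × 10^-3 = 2.995 × 10^-3 mol
mass of CaCO3 = 2.995 × 10^-3 × 100.09 = 0.2998 g
% CaCO3 = 0.2998 / 0.4097 × 100 = 73.17 %

73.17 %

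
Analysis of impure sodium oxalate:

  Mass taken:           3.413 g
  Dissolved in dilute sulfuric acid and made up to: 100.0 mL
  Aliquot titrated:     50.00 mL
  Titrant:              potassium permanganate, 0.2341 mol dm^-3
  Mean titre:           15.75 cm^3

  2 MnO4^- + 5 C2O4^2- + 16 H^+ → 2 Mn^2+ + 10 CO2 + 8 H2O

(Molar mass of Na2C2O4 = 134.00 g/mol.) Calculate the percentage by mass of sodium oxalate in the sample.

n(KMnO4) per titration = 0.01575 × 0.2341 = 3.687 × 10^-3 mol
From the 5:2 ratio, n(Na2C2O4) in each aliquot = 5/2 × 3.687 × 10^-3 = 9.218 × 10^-3 mol
n(Na2C2O4) in the whole flask = 9.218 × 10^-3 × 100.0/50.00 = 0.01844 mol
mass of Na2C2O4 = 0.01844 × 134.00 = 2.470 g
% Na2C2O4 = 2.470 / 3.413 × 100 = 72.38 %

72.38 %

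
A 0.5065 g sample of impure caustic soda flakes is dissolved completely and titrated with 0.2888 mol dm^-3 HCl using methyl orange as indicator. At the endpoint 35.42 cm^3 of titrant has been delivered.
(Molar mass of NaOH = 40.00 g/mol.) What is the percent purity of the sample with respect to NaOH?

80.78 %

NaOH + HCl → NaCl + H2O
n(HCl) = 0.03542 L × 0.2888 mol/L = 0.01023 mol
n(NaOH) = 0.01023 mol (1:1 ratio)
mass of NaOH = 0.01023 × 40.00 g/mol = 0.4092 g
% NaOH = 0.4092 / 0.5065 × 100 = 80.78 %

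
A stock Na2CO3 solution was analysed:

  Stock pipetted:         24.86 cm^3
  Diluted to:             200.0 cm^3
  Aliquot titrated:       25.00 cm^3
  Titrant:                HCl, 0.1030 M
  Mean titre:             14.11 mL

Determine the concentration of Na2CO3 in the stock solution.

Na2CO3 + 2 HCl → 2 NaCl + H2O + CO2
n(HCl) = 0.01411 × 0.1030 = 1.453 × 10^-3 mol
From the 1:2 ratio, n(Na2CO3) in the aliquot = 1/2 × 1.453 × 10^-3 = 7.267 × 10^-4 mol
[Na2CO3]_dilute = 7.267 × 10^-4 / 0.02500 = 0.02907 mol/L
Dilution factor = 200.0 / 24.86 = 8.045
[Na2CO3]_stock = 0.02907 × 8.045 = 0.2338 mol/L

0.2338 M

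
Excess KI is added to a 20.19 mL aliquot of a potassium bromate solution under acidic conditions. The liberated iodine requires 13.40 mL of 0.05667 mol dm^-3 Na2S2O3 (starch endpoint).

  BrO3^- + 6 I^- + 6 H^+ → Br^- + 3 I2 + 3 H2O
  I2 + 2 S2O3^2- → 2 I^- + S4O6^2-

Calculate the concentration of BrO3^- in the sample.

n(S2O3^2-) = 0.01340 × 0.05667 = 7.594 × 10^-4 mol
n(I2) = n(S2O3^2-)/2 = 3.797 × 10^-4 mol
From the 1:3 ratio, n(BrO3^-) in the aliquot = 1/3 × 3.797 × 10^-4 = 1.266 × 10^-4 mol
[BrO3^-] = 1.266 × 10^-4 / 0.02019 = 0.006269 mol/L

0.006269 mol/L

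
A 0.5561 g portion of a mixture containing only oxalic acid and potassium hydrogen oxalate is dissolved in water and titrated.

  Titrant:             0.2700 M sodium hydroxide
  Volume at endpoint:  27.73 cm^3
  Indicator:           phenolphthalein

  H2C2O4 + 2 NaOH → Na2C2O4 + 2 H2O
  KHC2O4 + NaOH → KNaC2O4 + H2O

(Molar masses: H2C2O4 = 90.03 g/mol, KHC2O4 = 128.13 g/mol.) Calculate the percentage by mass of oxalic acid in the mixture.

n(NaOH) = 0.02773 × 0.2700 = 7.487 × 10^-3 mol
Let x = n(H2C2O4), y = n(KHC2O4).
Titrant: 2x + 1y = 7.487 × 10^-3;  mass: 90.03x + 128.13y = 0.5561
Solving, x = 2.426 × 10^-3 mol, y = 2.636 × 10^-3 mol
mass of H2C2O4 = 2.426 × 10^-3 × 90.03 = 0.2184 g
% H2C2O4 = 0.2184 / 0.5561 × 100 = 39.27 %

39.27 %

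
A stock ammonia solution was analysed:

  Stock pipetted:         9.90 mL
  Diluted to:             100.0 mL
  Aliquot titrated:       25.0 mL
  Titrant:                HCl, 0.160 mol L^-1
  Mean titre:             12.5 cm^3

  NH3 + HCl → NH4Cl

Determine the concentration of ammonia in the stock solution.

n(HCl) = 0.0125 × 0.160 = 2.00 × 10^-3 mol
n(NH3) in the aliquot = 2.00 × 10^-3 mol (1:1 ratio)
[NH3]_dilute = 2.00 × 10^-3 / 0.0250 = 0.0800 mol/L
Dilution factor = 100.0 / 9.90 = 10.10
[NH3]_stock = 0.0800 × 10.10 = 0.808 mol/L

0.808 mol/L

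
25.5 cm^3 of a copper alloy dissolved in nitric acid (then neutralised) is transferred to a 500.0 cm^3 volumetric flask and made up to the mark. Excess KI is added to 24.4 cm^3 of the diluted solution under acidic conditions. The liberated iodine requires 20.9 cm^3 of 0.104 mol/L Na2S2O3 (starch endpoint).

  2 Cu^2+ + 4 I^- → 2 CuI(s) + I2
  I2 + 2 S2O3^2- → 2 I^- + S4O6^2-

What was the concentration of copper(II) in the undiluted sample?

n(S2O3^2-) = 0.0209 × 0.104 = 2.17 × 10^-3 mol
n(I2) = n(S2O3^2-)/2 = 1.09 × 10^-3 mol
From the 2:1 ratio, n(Cu2+) in the aliquot = 2/1 × 1.09 × 10^-3 = 2.17 × 10^-3 mol
[Cu2+]_dilute = 2.17 × 10^-3 / 0.0244 = 0.0891 mol/L
[Cu2+]_original = 0.0891 × 500.0/25.5 = 1.75 mol/L

1.75 mol/L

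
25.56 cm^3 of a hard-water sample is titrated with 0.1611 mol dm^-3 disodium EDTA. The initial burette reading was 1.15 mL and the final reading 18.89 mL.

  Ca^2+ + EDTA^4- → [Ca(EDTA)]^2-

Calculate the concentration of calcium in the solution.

n(EDTA) = 0.01774 L × 0.1611 mol/L = 2.858 × 10^-3 mol
n(Ca2+) = 2.858 × 10^-3 mol (1:1 mole ratio)
[Ca2+] = 2.858 × 10^-3 mol / 0.02556 L = 0.1118 mol/L

0.1118 mol/L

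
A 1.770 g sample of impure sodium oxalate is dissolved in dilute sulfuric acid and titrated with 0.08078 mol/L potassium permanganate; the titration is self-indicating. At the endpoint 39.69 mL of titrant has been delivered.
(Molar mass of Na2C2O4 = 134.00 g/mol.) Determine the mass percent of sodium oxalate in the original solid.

2 MnO4^- + 5 C2O4^2- + 16 H^+ → 2 Mn^2+ + 10 CO2 + 8 H2O
n(KMnO4) = 0.03969 L × 0.08078 mol/L = 3.206 × 10^-3 mol
From the 5:2 ratio, n(Na2C2O4) = 5/2 × 3.206 × 10^-3 = 8.015 × 10^-3 mol
mass of Na2C2O4 = 8.015 × 10^-3 × 134.00 g/mol = 1.074 g
% Na2C2O4 = 1.074 / 1.770 × 100 = 60.68 %

60.68 %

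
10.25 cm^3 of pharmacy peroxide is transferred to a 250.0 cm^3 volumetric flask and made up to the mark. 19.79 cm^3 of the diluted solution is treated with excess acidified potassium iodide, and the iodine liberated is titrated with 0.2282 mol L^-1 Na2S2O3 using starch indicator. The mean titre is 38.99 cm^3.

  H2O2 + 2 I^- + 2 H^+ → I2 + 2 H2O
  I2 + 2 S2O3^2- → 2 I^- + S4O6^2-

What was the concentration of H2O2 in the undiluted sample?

n(S2O3^2-) = 0.03899 × 0.2282 = 8.898 × 10^-3 mol
n(I2) = n(S2O3^2-)/2 = 4.449 × 10^-3 mol
n(H2O2) in the aliquot = 4.449 × 10^-3 mol (1:1 ratio)
[H2O2]_dilute = 4.449 × 10^-3 / 0.01979 = 0.2248 mol/L
[H2O2]_original = 0.2248 × 250.0/10.25 = 5.483 mol/L

5.483 mol/L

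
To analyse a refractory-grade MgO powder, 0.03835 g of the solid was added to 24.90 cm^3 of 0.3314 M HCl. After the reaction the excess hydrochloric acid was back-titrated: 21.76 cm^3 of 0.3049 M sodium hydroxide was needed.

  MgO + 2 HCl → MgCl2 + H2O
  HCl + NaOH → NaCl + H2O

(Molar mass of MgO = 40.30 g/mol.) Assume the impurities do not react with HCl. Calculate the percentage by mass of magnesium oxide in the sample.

84.97 %

n(HCl) added = 0.02490 × 0.3314 = 8.252 × 10^-3 mol
n(NaOH) used in back-titration = 0.02176 × 0.3049 = 6.635 × 10^-3 mol
n(HCl) left over = 6.635 × 10^-3 mol (1:1 ratio)
n(HCl) consumed by analyte = 8.252 × 10^-3 − 6.635 × 10^-3 = 1.617 × 10^-3 mol
From the 1:2 ratio, n(MgO) = 1/2 × 1.617 × 10^-3 = 8.086 × 10^-4 mol
mass of MgO = 8.086 × 10^-4 × 40.30 = 0.03259 g
% MgO = 0.03259 / 0.03835 × 100 = 84.97 %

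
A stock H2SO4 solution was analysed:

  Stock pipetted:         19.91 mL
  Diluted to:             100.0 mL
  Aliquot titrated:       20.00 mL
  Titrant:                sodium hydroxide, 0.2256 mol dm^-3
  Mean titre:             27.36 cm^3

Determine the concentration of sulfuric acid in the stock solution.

0.7750 mol/L

H2SO4 + 2 NaOH → Na2SO4 + 2 H2O
n(NaOH) = 0.02736 × 0.2256 = 6.172 × 10^-3 mol
From the 1:2 ratio, n(H2SO4) in the aliquot = 1/2 × 6.172 × 10^-3 = 3.086 × 10^-3 mol
[H2SO4]_dilute = 3.086 × 10^-3 / 0.02000 = 0.1543 mol/L
Dilution factor = 100.0 / 19.91 = 5.023
[H2SO4]_stock = 0.1543 × 5.023 = 0.7750 mol/L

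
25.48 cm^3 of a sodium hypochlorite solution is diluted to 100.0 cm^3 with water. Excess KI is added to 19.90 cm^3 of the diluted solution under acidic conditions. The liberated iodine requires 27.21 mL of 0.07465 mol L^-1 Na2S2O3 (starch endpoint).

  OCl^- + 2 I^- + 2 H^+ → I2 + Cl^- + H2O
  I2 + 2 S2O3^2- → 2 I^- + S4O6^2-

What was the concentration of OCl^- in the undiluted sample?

n(S2O3^2-) = 0.02721 × 0.07465 = 2.031 × 10^-3 mol
n(I2) = n(S2O3^2-)/2 = 1.016 × 10^-3 mol
n(OCl^-) in the aliquot = 1.016 × 10^-3 mol (1:1 ratio)
[OCl^-]_dilute = 1.016 × 10^-3 / 0.01990 = 0.05104 mol/L
[OCl^-]_original = 0.05104 × 100.0/25.48 = 0.2003 mol/L

0.2003 mol/L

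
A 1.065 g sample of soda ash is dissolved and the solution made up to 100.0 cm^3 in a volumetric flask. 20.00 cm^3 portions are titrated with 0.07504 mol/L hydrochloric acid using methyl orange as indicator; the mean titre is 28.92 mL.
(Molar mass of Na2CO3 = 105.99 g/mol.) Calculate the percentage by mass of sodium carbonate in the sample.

Na2CO3 + 2 HCl → 2 NaCl + H2O + CO2
n(HCl) per titration = 0.02892 × 0.07504 = 2.170 × 10^-3 mol
From the 1:2 ratio, n(Na2CO3) in each aliquot = 1/2 × 2.170 × 10^-3 = 1.085 × 10^-3 mol
n(Na2CO3) in the whole flask = 1.085 × 10^-3 × 100.0/20.00 = 5.425 × 10^-3 mol
mass of Na2CO3 = 5.425 × 10^-3 × 105.99 = 0.5750 g
% Na2CO3 = 0.5750 / 1.065 × 100 = 53.99 %

53.99 %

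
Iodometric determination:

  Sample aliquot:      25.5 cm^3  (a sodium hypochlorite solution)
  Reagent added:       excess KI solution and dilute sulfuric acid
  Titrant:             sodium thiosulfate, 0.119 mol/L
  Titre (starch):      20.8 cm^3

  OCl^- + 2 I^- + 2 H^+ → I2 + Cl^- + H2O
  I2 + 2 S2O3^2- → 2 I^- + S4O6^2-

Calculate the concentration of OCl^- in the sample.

0.0485 mol/L

n(S2O3^2-) = 0.0208 × 0.119 = 2.48 × 10^-3 mol
n(I2) = n(S2O3^2-)/2 = 1.24 × 10^-3 mol
n(OCl^-) in the aliquot = 1.24 × 10^-3 mol (1:1 ratio)
[OCl^-] = 1.24 × 10^-3 / 0.0255 = 0.0485 mol/L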